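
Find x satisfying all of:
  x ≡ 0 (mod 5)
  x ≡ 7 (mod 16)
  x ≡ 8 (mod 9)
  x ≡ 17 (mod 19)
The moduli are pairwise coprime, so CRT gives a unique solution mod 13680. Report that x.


Product of moduli M = 5 · 16 · 9 · 19 = 13680.
Merge one congruence at a time:
  Start: x ≡ 0 (mod 5).
  Combine with x ≡ 7 (mod 16); new modulus lcm = 80.
    Write x = 0 + 5·t and substitute into x ≡ 7 (mod 16): 5·t ≡ 7 − 0 = 7 (mod 16).
    The inverse of 5 mod 16 is 13 (since 5·13 = 65 = 4·16 + 1), so t ≡ 13·7 = 91 ≡ 11 (mod 16).
    Then x = 0 + 5·11 = 55, valid modulo lcm(5, 16) = 80: x ≡ 55 (mod 80).
  Combine with x ≡ 8 (mod 9); new modulus lcm = 720.
    Write x = 55 + 80·t and substitute into x ≡ 8 (mod 9): 80·t ≡ 8 − 55 = -47 (mod 9).
    Reduce coefficients mod 9: 8·t ≡ 7 (mod 9).
    The inverse of 8 mod 9 is 8 (since 8·8 = 64 = 7·9 + 1), so t ≡ 8·7 = 56 ≡ 2 (mod 9).
    Then x = 55 + 80·2 = 215, valid modulo lcm(80, 9) = 720: x ≡ 215 (mod 720).
  Combine with x ≡ 17 (mod 19); new modulus lcm = 13680.
    Write x = 215 + 720·t and substitute into x ≡ 17 (mod 19): 720·t ≡ 17 − 215 = -198 (mod 19).
    Reduce coefficients mod 19: 17·t ≡ 11 (mod 19).
    The inverse of 17 mod 19 is 9 (since 17·9 = 153 = 8·19 + 1), so t ≡ 9·11 = 99 ≡ 4 (mod 19).
    Then x = 215 + 720·4 = 3095, valid modulo lcm(720, 19) = 13680: x ≡ 3095 (mod 13680).
Verify against each original: 3095 mod 5 = 0, 3095 mod 16 = 7, 3095 mod 9 = 8, 3095 mod 19 = 17.

x ≡ 3095 (mod 13680).


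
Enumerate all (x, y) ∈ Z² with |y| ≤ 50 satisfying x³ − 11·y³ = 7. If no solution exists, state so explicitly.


The equation is x³ - 11y³ = 7. For fixed y, x³ = 11·y³ + 7, so a solution requires the RHS to be a perfect cube.
Strategy: iterate y from -50 to 50, compute RHS = 11·y³ + 7, and check whether it is a (positive or negative) perfect cube.
Check small values of y:
  y = 0: RHS = 7 is not a perfect cube.
  y = 1: RHS = 18 is not a perfect cube.
  y = -1: RHS = -4 is not a perfect cube.
  y = 2: RHS = 95 is not a perfect cube.
  y = -2: RHS = -81 is not a perfect cube.
  y = 3: RHS = 304 is not a perfect cube.
  y = -3: RHS = -290 is not a perfect cube.
Continuing the search up to |y| = 50 finds no solutions either.
No (x, y) in the scanned range satisfies the equation.

No integer solutions with |y| ≤ 50.


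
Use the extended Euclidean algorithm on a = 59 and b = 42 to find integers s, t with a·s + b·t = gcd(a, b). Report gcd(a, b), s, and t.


Euclidean algorithm on (59, 42) — divide until remainder is 0:
  59 = 1 · 42 + 17
  42 = 2 · 17 + 8
  17 = 2 · 8 + 1
  8 = 8 · 1 + 0
gcd(59, 42) = 1.
Track Bezout coefficients alongside the remainders: start with r₀ = 59 = a·1 + b·0 (s = 1, t = 0) and r₁ = 42 = a·0 + b·1 (s = 0, t = 1); each new remainder r_{k+1} = r_{k-1} − q_k·r_k inherits s_{k+1} = s_{k-1} − q_k·s_k, t_{k+1} = t_{k-1} − q_k·t_k, so r_k = a·s_k + b·t_k at every step:
  q = 1: r = 17, s = 1 − 1·0 = 1, t = 0 − 1·1 = -1  (check: 59·1 + 42·(-1) = 17)
  q = 2: r = 8, s = 0 − 2·1 = -2, t = 1 − 2·(-1) = 3  (check: 59·(-2) + 42·3 = 8)
  q = 2: r = 1, s = 1 − 2·(-2) = 5, t = -1 − 2·3 = -7  (check: 59·5 + 42·(-7) = 1)
The row with r = 1 (the gcd) gives the Bezout coefficients s = 5, t = -7.
Result: 59 · (5) + 42 · (-7) = 1.

gcd(59, 42) = 1; s = 5, t = -7 (check: 59·5 + 42·(-7) = 1).


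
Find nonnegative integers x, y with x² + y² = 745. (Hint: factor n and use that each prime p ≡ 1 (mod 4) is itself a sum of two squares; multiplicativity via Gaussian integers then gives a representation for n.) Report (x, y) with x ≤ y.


Step 1: Factor n = 745 = 5 · 149.
Step 2: Check the mod-4 condition on each prime factor: 5 ≡ 1 (mod 4), exponent 1; 149 ≡ 1 (mod 4), exponent 1.
All primes ≡ 3 (mod 4) appear to even exponent (or don't appear), so by the two-squares theorem n IS expressible as a sum of two squares.
Step 3: Build a representation. Here n = 5 · 149 is a product of primes ≡ 1 (mod 4). Each prime p ≡ 1 (mod 4) is itself a sum of two squares; find a² by testing p − a² for a perfect square:
  5: 5 − 1² = 4 = 2² ⇒ 5 = 1² + 2².
  149: 149 − 1² = 148, 149 − 2² = 145, 149 − 3² = 140, 149 − 4² = 133, 149 − 5² = 124, 149 − 6² = 113, 149 − 7² = 100 = 10² ⇒ 149 = 7² + 10².
  Combine using the Brahmagupta–Fibonacci identity (a² + b²)(c² + d²) = (ac − bd)² + (ad + bc)² = (ac + bd)² + (ad − bc)²:
  5 · 149 = 745: from (1² + 2²)(7² + 10²), take (1·7 − 2·10, 1·10 + 2·7) = (7 − 20, 10 + 14) = (-13, 24); dropping signs (only squares matter) gives (13, 24); check 13² + 24² = 169 + 576 = 745 ✓.
Step 4: Order so x ≤ y and verify: 13² + 24² = 169 + 576 = 745 = n. ✓

n = 745 = 13² + 24² (one valid representation with x ≤ y).


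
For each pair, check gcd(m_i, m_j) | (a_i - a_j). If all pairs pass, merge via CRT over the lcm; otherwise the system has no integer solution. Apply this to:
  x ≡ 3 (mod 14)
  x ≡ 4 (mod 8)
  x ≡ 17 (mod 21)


Moduli 14, 8, 21 are not pairwise coprime, so CRT works modulo lcm(m_i) when all pairwise compatibility conditions hold.
Pairwise compatibility: gcd(m_i, m_j) must divide a_i - a_j for every pair.
Merge one congruence at a time:
  Start: x ≡ 3 (mod 14).
  Combine with x ≡ 4 (mod 8): gcd(14, 8) = 2, and 4 - 3 = 1 is NOT divisible by 2.
    ⇒ system is inconsistent (no integer solution).

No solution (the system is inconsistent).


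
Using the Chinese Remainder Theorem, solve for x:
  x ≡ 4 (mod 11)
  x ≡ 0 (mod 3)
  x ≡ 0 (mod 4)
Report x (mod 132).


Moduli 11, 3, 4 are pairwise coprime; by CRT there is a unique solution modulo M = 11 · 3 · 4 = 132.
Solve pairwise, accumulating the modulus:
  Start with x ≡ 4 (mod 11).
  Combine with x ≡ 0 (mod 3): since gcd(11, 3) = 1, we get a unique residue mod 33.
    Write x = 4 + 11·t and substitute into x ≡ 0 (mod 3): 11·t ≡ 0 − 4 = -4 (mod 3).
    Reduce coefficients mod 3: 2·t ≡ 2 (mod 3).
    The inverse of 2 mod 3 is 2 (since 2·2 = 4 = 1·3 + 1), so t ≡ 2·2 = 4 ≡ 1 (mod 3).
    Then x = 4 + 11·1 = 15, valid modulo lcm(11, 3) = 33: x ≡ 15 (mod 33).
  Combine with x ≡ 0 (mod 4): since gcd(33, 4) = 1, we get a unique residue mod 132.
    Write x = 15 + 33·t and substitute into x ≡ 0 (mod 4): 33·t ≡ 0 − 15 = -15 (mod 4).
    Reduce coefficients mod 4: 1·t ≡ 1 (mod 4).
    So t ≡ 1 (mod 4).
    Then x = 15 + 33·1 = 48, valid modulo lcm(33, 4) = 132: x ≡ 48 (mod 132).
Verify: 48 mod 11 = 4 ✓, 48 mod 3 = 0 ✓, 48 mod 4 = 0 ✓.

x ≡ 48 (mod 132).


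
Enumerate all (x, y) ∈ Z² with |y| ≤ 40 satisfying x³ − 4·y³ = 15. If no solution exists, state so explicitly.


The equation is x³ - 4y³ = 15. For fixed y, x³ = 4·y³ + 15, so a solution requires the RHS to be a perfect cube.
Strategy: iterate y from -40 to 40, compute RHS = 4·y³ + 15, and check whether it is a (positive or negative) perfect cube.
Check small values of y:
  y = 0: RHS = 15 is not a perfect cube.
  y = 1: RHS = 19 is not a perfect cube.
  y = -1: RHS = 11 is not a perfect cube.
  y = 2: RHS = 47 is not a perfect cube.
  y = -2: RHS = -17 is not a perfect cube.
  y = 3: RHS = 123 is not a perfect cube.
  y = -3: RHS = -93 is not a perfect cube.
Continuing the search up to |y| = 40 finds no solutions either.
No (x, y) in the scanned range satisfies the equation.

No integer solutions with |y| ≤ 40.


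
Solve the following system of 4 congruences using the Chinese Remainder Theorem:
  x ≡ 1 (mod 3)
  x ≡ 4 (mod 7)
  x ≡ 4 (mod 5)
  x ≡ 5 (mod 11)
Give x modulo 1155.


Product of moduli M = 3 · 7 · 5 · 11 = 1155.
Merge one congruence at a time:
  Start: x ≡ 1 (mod 3).
  Combine with x ≡ 4 (mod 7); new modulus lcm = 21.
    Write x = 1 + 3·t and substitute into x ≡ 4 (mod 7): 3·t ≡ 4 − 1 = 3 (mod 7).
    The inverse of 3 mod 7 is 5 (since 3·5 = 15 = 2·7 + 1), so t ≡ 5·3 = 15 ≡ 1 (mod 7).
    Then x = 1 + 3·1 = 4, valid modulo lcm(3, 7) = 21: x ≡ 4 (mod 21).
  Combine with x ≡ 4 (mod 5); new modulus lcm = 105.
    Write x = 4 + 21·t and substitute into x ≡ 4 (mod 5): 21·t ≡ 4 − 4 = 0 (mod 5).
    Reduce coefficients mod 5: 1·t ≡ 0 (mod 5).
    So t ≡ 0 (mod 5).
    Then x = 4 + 21·0 = 4, valid modulo lcm(21, 5) = 105: x ≡ 4 (mod 105).
  Combine with x ≡ 5 (mod 11); new modulus lcm = 1155.
    Write x = 4 + 105·t and substitute into x ≡ 5 (mod 11): 105·t ≡ 5 − 4 = 1 (mod 11).
    Reduce coefficients mod 11: 6·t ≡ 1 (mod 11).
    The inverse of 6 mod 11 is 2 (since 6·2 = 12 = 1·11 + 1), so t ≡ 2·1 = 2 ≡ 2 (mod 11).
    Then x = 4 + 105·2 = 214, valid modulo lcm(105, 11) = 1155: x ≡ 214 (mod 1155).
Verify against each original: 214 mod 3 = 1, 214 mod 7 = 4, 214 mod 5 = 4, 214 mod 11 = 5.

x ≡ 214 (mod 1155).


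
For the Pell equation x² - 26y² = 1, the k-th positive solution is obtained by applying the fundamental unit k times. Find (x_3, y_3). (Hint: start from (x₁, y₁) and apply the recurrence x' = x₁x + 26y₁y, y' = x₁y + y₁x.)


Step 1: Find the fundamental solution (x₁, y₁) of x² - 26y² = 1.
  Expand √26 as a continued fraction. a₀ = ⌊√26⌋ = 5; iterate m_{k+1} = d_k·a_k − m_k, d_{k+1} = (26 − m_{k+1}²)/d_k, a_{k+1} = ⌊(a₀ + m_{k+1})/d_{k+1}⌋ (starting m₀ = 0, d₀ = 1), with convergents p_k = a_k·p_{k-1} + p_{k-2}, q_k = a_k·q_{k-1} + q_{k-2} (p₋₁ = 1, q₋₁ = 0):
  k = 0: a₀ = 5; p₀/q₀ = 5/1; p₀² − 26·q₀² = 25 − 26 = -1.
  k = 1: m = 5, d = 1, a = ⌊(5 + 5)/1⌋ = 10; p/q = (10·5 + 1)/(10·1 + 0) = 51/10; p² − 26·q² = 2601 − 2600 = 1.
  The first convergent with p² − 26·q² = 1 gives the fundamental solution (x₁, y₁) = (51, 10).
Step 2: Apply the recurrence (x_{n+1}, y_{n+1}) = (x₁x_n + 26y₁y_n, x₁y_n + y₁x_n) repeatedly.
  From (x_1, y_1) = (51, 10): x_2 = 51·51 + 26·10·10 = 5201; y_2 = 51·10 + 10·51 = 1020.
  From (x_2, y_2) = (5201, 1020): x_3 = 51·5201 + 26·10·1020 = 530451; y_3 = 51·1020 + 10·5201 = 104030.
Step 3: Verify x_3² - 26·y_3² = 281378263401 - 281378263400 = 1 (should be 1). ✓

(x_1, y_1) = (51, 10); (x_3, y_3) = (530451, 104030).


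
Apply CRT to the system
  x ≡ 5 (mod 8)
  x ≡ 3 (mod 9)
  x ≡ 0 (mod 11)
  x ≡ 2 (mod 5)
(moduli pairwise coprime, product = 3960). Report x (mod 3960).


Product of moduli M = 8 · 9 · 11 · 5 = 3960.
Merge one congruence at a time:
  Start: x ≡ 5 (mod 8).
  Combine with x ≡ 3 (mod 9); new modulus lcm = 72.
    Write x = 5 + 8·t and substitute into x ≡ 3 (mod 9): 8·t ≡ 3 − 5 = -2 (mod 9).
    Reduce coefficients mod 9: 8·t ≡ 7 (mod 9).
    The inverse of 8 mod 9 is 8 (since 8·8 = 64 = 7·9 + 1), so t ≡ 8·7 = 56 ≡ 2 (mod 9).
    Then x = 5 + 8·2 = 21, valid modulo lcm(8, 9) = 72: x ≡ 21 (mod 72).
  Combine with x ≡ 0 (mod 11); new modulus lcm = 792.
    Write x = 21 + 72·t and substitute into x ≡ 0 (mod 11): 72·t ≡ 0 − 21 = -21 (mod 11).
    Reduce coefficients mod 11: 6·t ≡ 1 (mod 11).
    The inverse of 6 mod 11 is 2 (since 6·2 = 12 = 1·11 + 1), so t ≡ 2·1 = 2 ≡ 2 (mod 11).
    Then x = 21 + 72·2 = 165, valid modulo lcm(72, 11) = 792: x ≡ 165 (mod 792).
  Combine with x ≡ 2 (mod 5); new modulus lcm = 3960.
    Write x = 165 + 792·t and substitute into x ≡ 2 (mod 5): 792·t ≡ 2 − 165 = -163 (mod 5).
    Reduce coefficients mod 5: 2·t ≡ 2 (mod 5).
    The inverse of 2 mod 5 is 3 (since 2·3 = 6 = 1·5 + 1), so t ≡ 3·2 = 6 ≡ 1 (mod 5).
    Then x = 165 + 792·1 = 957, valid modulo lcm(792, 5) = 3960: x ≡ 957 (mod 3960).
Verify against each original: 957 mod 8 = 5, 957 mod 9 = 3, 957 mod 11 = 0, 957 mod 5 = 2.

x ≡ 957 (mod 3960).


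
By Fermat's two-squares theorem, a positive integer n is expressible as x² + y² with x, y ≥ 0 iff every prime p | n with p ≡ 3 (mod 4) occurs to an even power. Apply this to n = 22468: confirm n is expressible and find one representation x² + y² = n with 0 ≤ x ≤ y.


Step 1: Factor n = 22468 = 2^2 · 41 · 137.
Step 2: Check the mod-4 condition on each prime factor: 2 = 2 (special); 41 ≡ 1 (mod 4), exponent 1; 137 ≡ 1 (mod 4), exponent 1.
All primes ≡ 3 (mod 4) appear to even exponent (or don't appear), so by the two-squares theorem n IS expressible as a sum of two squares.
Step 3: Build a representation. Group n = k² · m with k = 2 and m = 41 · 137 = 5617 (a product of primes ≡ 1 (mod 4)); a representation of m scales to one of n via (k·x)² + (k·y)² = k²(x² + y²). Each prime p ≡ 1 (mod 4) is itself a sum of two squares; find a² by testing p − a² for a perfect square:
  41: 41 − 1² = 40, 41 − 2² = 37, 41 − 3² = 32, 41 − 4² = 25 = 5² ⇒ 41 = 4² + 5².
  137: 137 − 1² = 136, 137 − 2² = 133, 137 − 3² = 128, 137 − 4² = 121 = 11² ⇒ 137 = 4² + 11².
  Combine using the Brahmagupta–Fibonacci identity (a² + b²)(c² + d²) = (ac − bd)² + (ad + bc)² = (ac + bd)² + (ad − bc)²:
  41 · 137 = 5617: from (4² + 5²)(4² + 11²), take (4·4 − 5·11, 4·11 + 5·4) = (16 − 55, 44 + 20) = (-39, 64); dropping signs (only squares matter) gives (39, 64); check 39² + 64² = 1521 + 4096 = 5617 ✓.
  Scale by k = 2: (2·39, 2·64) = (78, 128).
Step 4: Order so x ≤ y and verify: 78² + 128² = 6084 + 16384 = 22468 = n. ✓

n = 22468 = 78² + 128² (one valid representation with x ≤ y).


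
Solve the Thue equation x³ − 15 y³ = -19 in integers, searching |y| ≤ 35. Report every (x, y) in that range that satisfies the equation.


The equation is x³ - 15y³ = -19. For fixed y, x³ = 15·y³ − 19, so a solution requires the RHS to be a perfect cube.
Strategy: iterate y from -35 to 35, compute RHS = 15·y³ − 19, and check whether it is a (positive or negative) perfect cube.
Check small values of y:
  y = 0: RHS = -19 is not a perfect cube.
  y = 1: RHS = -4 is not a perfect cube.
  y = -1: RHS = -34 is not a perfect cube.
  y = 2: RHS = 101 is not a perfect cube.
  y = -2: RHS = -139 is not a perfect cube.
  y = 3: RHS = 386 is not a perfect cube.
  y = -3: RHS = -424 is not a perfect cube.
Continuing the search up to |y| = 35 finds no solutions either.
No (x, y) in the scanned range satisfies the equation.

No integer solutions with |y| ≤ 35.


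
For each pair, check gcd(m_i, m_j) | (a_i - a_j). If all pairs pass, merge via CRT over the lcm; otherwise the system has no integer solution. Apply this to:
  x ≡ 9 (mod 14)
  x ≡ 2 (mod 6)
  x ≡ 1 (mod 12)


Moduli 14, 6, 12 are not pairwise coprime, so CRT works modulo lcm(m_i) when all pairwise compatibility conditions hold.
Pairwise compatibility: gcd(m_i, m_j) must divide a_i - a_j for every pair.
Merge one congruence at a time:
  Start: x ≡ 9 (mod 14).
  Combine with x ≡ 2 (mod 6): gcd(14, 6) = 2, and 2 - 9 = -7 is NOT divisible by 2.
    ⇒ system is inconsistent (no integer solution).

No solution (the system is inconsistent).


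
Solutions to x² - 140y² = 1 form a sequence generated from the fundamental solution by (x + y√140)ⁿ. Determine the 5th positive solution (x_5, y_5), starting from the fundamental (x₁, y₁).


Step 1: Find the fundamental solution (x₁, y₁) of x² - 140y² = 1.
  Expand √140 as a continued fraction. a₀ = ⌊√140⌋ = 11; iterate m_{k+1} = d_k·a_k − m_k, d_{k+1} = (140 − m_{k+1}²)/d_k, a_{k+1} = ⌊(a₀ + m_{k+1})/d_{k+1}⌋ (starting m₀ = 0, d₀ = 1), with convergents p_k = a_k·p_{k-1} + p_{k-2}, q_k = a_k·q_{k-1} + q_{k-2} (p₋₁ = 1, q₋₁ = 0):
  k = 0: a₀ = 11; p₀/q₀ = 11/1; p₀² − 140·q₀² = 121 − 140 = -19.
  k = 1: m = 11, d = 19, a = ⌊(11 + 11)/19⌋ = 1; p/q = (1·11 + 1)/(1·1 + 0) = 12/1; p² − 140·q² = 144 − 140 = 4.
  k = 2: m = 8, d = 4, a = ⌊(11 + 8)/4⌋ = 4; p/q = (4·12 + 11)/(4·1 + 1) = 59/5; p² − 140·q² = 3481 − 3500 = -19.
  k = 3: m = 8, d = 19, a = ⌊(11 + 8)/19⌋ = 1; p/q = (1·59 + 12)/(1·5 + 1) = 71/6; p² − 140·q² = 5041 − 5040 = 1.
  The first convergent with p² − 140·q² = 1 gives the fundamental solution (x₁, y₁) = (71, 6).
Step 2: Apply the recurrence (x_{n+1}, y_{n+1}) = (x₁x_n + 140y₁y_n, x₁y_n + y₁x_n) repeatedly.
  From (x_1, y_1) = (71, 6): x_2 = 71·71 + 140·6·6 = 10081; y_2 = 71·6 + 6·71 = 852.
  From (x_2, y_2) = (10081, 852): x_3 = 71·10081 + 140·6·852 = 1431431; y_3 = 71·852 + 6·10081 = 120978.
  From (x_3, y_3) = (1431431, 120978): x_4 = 71·1431431 + 140·6·120978 = 203253121; y_4 = 71·120978 + 6·1431431 = 17178024.
  From (x_4, y_4) = (203253121, 17178024): x_5 = 71·203253121 + 140·6·17178024 = 28860511751; y_5 = 71·17178024 + 6·203253121 = 2439158430.
Step 3: Verify x_5² - 140·y_5² = 832929138529609086001 - 832929138529609086000 = 1 (should be 1). ✓

(x_1, y_1) = (71, 6); (x_5, y_5) = (28860511751, 2439158430).


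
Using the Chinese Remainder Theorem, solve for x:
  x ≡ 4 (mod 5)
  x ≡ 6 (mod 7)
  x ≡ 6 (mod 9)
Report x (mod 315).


Moduli 5, 7, 9 are pairwise coprime; by CRT there is a unique solution modulo M = 5 · 7 · 9 = 315.
Solve pairwise, accumulating the modulus:
  Start with x ≡ 4 (mod 5).
  Combine with x ≡ 6 (mod 7): since gcd(5, 7) = 1, we get a unique residue mod 35.
    Write x = 4 + 5·t and substitute into x ≡ 6 (mod 7): 5·t ≡ 6 − 4 = 2 (mod 7).
    The inverse of 5 mod 7 is 3 (since 5·3 = 15 = 2·7 + 1), so t ≡ 3·2 = 6 ≡ 6 (mod 7).
    Then x = 4 + 5·6 = 34, valid modulo lcm(5, 7) = 35: x ≡ 34 (mod 35).
  Combine with x ≡ 6 (mod 9): since gcd(35, 9) = 1, we get a unique residue mod 315.
    Write x = 34 + 35·t and substitute into x ≡ 6 (mod 9): 35·t ≡ 6 − 34 = -28 (mod 9).
    Reduce coefficients mod 9: 8·t ≡ 8 (mod 9).
    The inverse of 8 mod 9 is 8 (since 8·8 = 64 = 7·9 + 1), so t ≡ 8·8 = 64 ≡ 1 (mod 9).
    Then x = 34 + 35·1 = 69, valid modulo lcm(35, 9) = 315: x ≡ 69 (mod 315).
Verify: 69 mod 5 = 4 ✓, 69 mod 7 = 6 ✓, 69 mod 9 = 6 ✓.

x ≡ 69 (mod 315).


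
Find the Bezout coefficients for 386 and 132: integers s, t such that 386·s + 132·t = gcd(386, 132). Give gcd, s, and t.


Euclidean algorithm on (386, 132) — divide until remainder is 0:
  386 = 2 · 132 + 122
  132 = 1 · 122 + 10
  122 = 12 · 10 + 2
  10 = 5 · 2 + 0
gcd(386, 132) = 2.
Track Bezout coefficients alongside the remainders: start with r₀ = 386 = a·1 + b·0 (s = 1, t = 0) and r₁ = 132 = a·0 + b·1 (s = 0, t = 1); each new remainder r_{k+1} = r_{k-1} − q_k·r_k inherits s_{k+1} = s_{k-1} − q_k·s_k, t_{k+1} = t_{k-1} − q_k·t_k, so r_k = a·s_k + b·t_k at every step:
  q = 2: r = 122, s = 1 − 2·0 = 1, t = 0 − 2·1 = -2  (check: 386·1 + 132·(-2) = 122)
  q = 1: r = 10, s = 0 − 1·1 = -1, t = 1 − 1·(-2) = 3  (check: 386·(-1) + 132·3 = 10)
  q = 12: r = 2, s = 1 − 12·(-1) = 13, t = -2 − 12·3 = -38  (check: 386·13 + 132·(-38) = 2)
The row with r = 2 (the gcd) gives the Bezout coefficients s = 13, t = -38.
Result: 386 · (13) + 132 · (-38) = 2.

gcd(386, 132) = 2; s = 13, t = -38 (check: 386·13 + 132·(-38) = 2).


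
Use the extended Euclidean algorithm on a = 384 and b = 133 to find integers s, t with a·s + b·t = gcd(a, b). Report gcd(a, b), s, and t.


Euclidean algorithm on (384, 133) — divide until remainder is 0:
  384 = 2 · 133 + 118
  133 = 1 · 118 + 15
  118 = 7 · 15 + 13
  15 = 1 · 13 + 2
  13 = 6 · 2 + 1
  2 = 2 · 1 + 0
gcd(384, 133) = 1.
Track Bezout coefficients alongside the remainders: start with r₀ = 384 = a·1 + b·0 (s = 1, t = 0) and r₁ = 133 = a·0 + b·1 (s = 0, t = 1); each new remainder r_{k+1} = r_{k-1} − q_k·r_k inherits s_{k+1} = s_{k-1} − q_k·s_k, t_{k+1} = t_{k-1} − q_k·t_k, so r_k = a·s_k + b·t_k at every step:
  q = 2: r = 118, s = 1 − 2·0 = 1, t = 0 − 2·1 = -2  (check: 384·1 + 133·(-2) = 118)
  q = 1: r = 15, s = 0 − 1·1 = -1, t = 1 − 1·(-2) = 3  (check: 384·(-1) + 133·3 = 15)
  q = 7: r = 13, s = 1 − 7·(-1) = 8, t = -2 − 7·3 = -23  (check: 384·8 + 133·(-23) = 13)
  q = 1: r = 2, s = -1 − 1·8 = -9, t = 3 − 1·(-23) = 26  (check: 384·(-9) + 133·26 = 2)
  q = 6: r = 1, s = 8 − 6·(-9) = 62, t = -23 − 6·26 = -179  (check: 384·62 + 133·(-179) = 1)
The row with r = 1 (the gcd) gives the Bezout coefficients s = 62, t = -179.
Result: 384 · (62) + 133 · (-179) = 1.

gcd(384, 133) = 1; s = 62, t = -179 (check: 384·62 + 133·(-179) = 1).


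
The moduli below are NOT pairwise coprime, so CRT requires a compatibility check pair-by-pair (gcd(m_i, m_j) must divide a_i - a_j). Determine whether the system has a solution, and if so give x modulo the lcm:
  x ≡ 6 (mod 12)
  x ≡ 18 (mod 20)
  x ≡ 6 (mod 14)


Moduli 12, 20, 14 are not pairwise coprime, so CRT works modulo lcm(m_i) when all pairwise compatibility conditions hold.
Pairwise compatibility: gcd(m_i, m_j) must divide a_i - a_j for every pair.
Merge one congruence at a time:
  Start: x ≡ 6 (mod 12).
  Combine with x ≡ 18 (mod 20): gcd(12, 20) = 4; 18 - 6 = 12, which IS divisible by 4, so compatible.
    Write x = 6 + 12·t and substitute into x ≡ 18 (mod 20): 12·t ≡ 18 − 6 = 12 (mod 20).
    Divide the congruence (and modulus) by g = 4: 3·t ≡ 3 (mod 5).
    The inverse of 3 mod 5 is 2 (since 3·2 = 6 = 1·5 + 1), so t ≡ 2·3 = 6 ≡ 1 (mod 5).
    Then x = 6 + 12·1 = 18, valid modulo lcm(12, 20) = 60: x ≡ 18 (mod 60).
  Combine with x ≡ 6 (mod 14): gcd(60, 14) = 2; 6 - 18 = -12, which IS divisible by 2, so compatible.
    Write x = 18 + 60·t and substitute into x ≡ 6 (mod 14): 60·t ≡ 6 − 18 = -12 (mod 14).
    Divide the congruence (and modulus) by g = 2: 30·t ≡ -6 (mod 7).
    Reduce coefficients mod 7: 2·t ≡ 1 (mod 7).
    The inverse of 2 mod 7 is 4 (since 2·4 = 8 = 1·7 + 1), so t ≡ 4·1 = 4 ≡ 4 (mod 7).
    Then x = 18 + 60·4 = 258, valid modulo lcm(60, 14) = 420: x ≡ 258 (mod 420).
Verify: 258 mod 12 = 6, 258 mod 20 = 18, 258 mod 14 = 6.

x ≡ 258 (mod 420).


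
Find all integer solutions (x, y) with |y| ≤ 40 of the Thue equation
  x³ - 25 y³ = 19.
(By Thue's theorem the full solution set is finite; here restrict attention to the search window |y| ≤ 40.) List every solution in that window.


The equation is x³ - 25y³ = 19. For fixed y, x³ = 25·y³ + 19, so a solution requires the RHS to be a perfect cube.
Strategy: iterate y from -40 to 40, compute RHS = 25·y³ + 19, and check whether it is a (positive or negative) perfect cube.
Check small values of y:
  y = 0: RHS = 19 is not a perfect cube.
  y = 1: RHS = 44 is not a perfect cube.
  y = -1: RHS = -6 is not a perfect cube.
  y = 2: RHS = 219 is not a perfect cube.
  y = -2: RHS = -181 is not a perfect cube.
  y = 3: RHS = 694 is not a perfect cube.
  y = -3: RHS = -656 is not a perfect cube.
Continuing the search up to |y| = 40 finds no solutions either.
No (x, y) in the scanned range satisfies the equation.

No integer solutions with |y| ≤ 40.


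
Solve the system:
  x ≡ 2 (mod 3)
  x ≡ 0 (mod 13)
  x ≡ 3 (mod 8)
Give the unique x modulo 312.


Moduli 3, 13, 8 are pairwise coprime; by CRT there is a unique solution modulo M = 3 · 13 · 8 = 312.
Solve pairwise, accumulating the modulus:
  Start with x ≡ 2 (mod 3).
  Combine with x ≡ 0 (mod 13): since gcd(3, 13) = 1, we get a unique residue mod 39.
    Write x = 2 + 3·t and substitute into x ≡ 0 (mod 13): 3·t ≡ 0 − 2 = -2 (mod 13).
    Reduce coefficients mod 13: 3·t ≡ 11 (mod 13).
    The inverse of 3 mod 13 is 9 (since 3·9 = 27 = 2·13 + 1), so t ≡ 9·11 = 99 ≡ 8 (mod 13).
    Then x = 2 + 3·8 = 26, valid modulo lcm(3, 13) = 39: x ≡ 26 (mod 39).
  Combine with x ≡ 3 (mod 8): since gcd(39, 8) = 1, we get a unique residue mod 312.
    Write x = 26 + 39·t and substitute into x ≡ 3 (mod 8): 39·t ≡ 3 − 26 = -23 (mod 8).
    Reduce coefficients mod 8: 7·t ≡ 1 (mod 8).
    The inverse of 7 mod 8 is 7 (since 7·7 = 49 = 6·8 + 1), so t ≡ 7·1 = 7 ≡ 7 (mod 8).
    Then x = 26 + 39·7 = 299, valid modulo lcm(39, 8) = 312: x ≡ 299 (mod 312).
Verify: 299 mod 3 = 2 ✓, 299 mod 13 = 0 ✓, 299 mod 8 = 3 ✓.

x ≡ 299 (mod 312).


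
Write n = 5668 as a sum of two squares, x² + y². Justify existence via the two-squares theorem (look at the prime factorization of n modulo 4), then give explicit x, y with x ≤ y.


Step 1: Factor n = 5668 = 2^2 · 13 · 109.
Step 2: Check the mod-4 condition on each prime factor: 2 = 2 (special); 13 ≡ 1 (mod 4), exponent 1; 109 ≡ 1 (mod 4), exponent 1.
All primes ≡ 3 (mod 4) appear to even exponent (or don't appear), so by the two-squares theorem n IS expressible as a sum of two squares.
Step 3: Build a representation. Group n = k² · m with k = 2 and m = 13 · 109 = 1417 (a product of primes ≡ 1 (mod 4)); a representation of m scales to one of n via (k·x)² + (k·y)² = k²(x² + y²). Each prime p ≡ 1 (mod 4) is itself a sum of two squares; find a² by testing p − a² for a perfect square:
  13: 13 − 1² = 12, 13 − 2² = 9 = 3² ⇒ 13 = 2² + 3².
  109: 109 − 1² = 108, 109 − 2² = 105, 109 − 3² = 100 = 10² ⇒ 109 = 3² + 10².
  Combine using the Brahmagupta–Fibonacci identity (a² + b²)(c² + d²) = (ac − bd)² + (ad + bc)² = (ac + bd)² + (ad − bc)²:
  13 · 109 = 1417: from (2² + 3²)(3² + 10²), take (2·3 − 3·10, 2·10 + 3·3) = (6 − 30, 20 + 9) = (-24, 29); dropping signs (only squares matter) gives (24, 29); check 24² + 29² = 576 + 841 = 1417 ✓.
  Scale by k = 2: (2·24, 2·29) = (48, 58).
Step 4: Order so x ≤ y and verify: 48² + 58² = 2304 + 3364 = 5668 = n. ✓

n = 5668 = 48² + 58² (one valid representation with x ≤ y).


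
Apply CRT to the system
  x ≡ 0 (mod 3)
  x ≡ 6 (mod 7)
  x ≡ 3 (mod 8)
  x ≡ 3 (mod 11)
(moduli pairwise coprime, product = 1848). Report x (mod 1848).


Product of moduli M = 3 · 7 · 8 · 11 = 1848.
Merge one congruence at a time:
  Start: x ≡ 0 (mod 3).
  Combine with x ≡ 6 (mod 7); new modulus lcm = 21.
    Write x = 0 + 3·t and substitute into x ≡ 6 (mod 7): 3·t ≡ 6 − 0 = 6 (mod 7).
    The inverse of 3 mod 7 is 5 (since 3·5 = 15 = 2·7 + 1), so t ≡ 5·6 = 30 ≡ 2 (mod 7).
    Then x = 0 + 3·2 = 6, valid modulo lcm(3, 7) = 21: x ≡ 6 (mod 21).
  Combine with x ≡ 3 (mod 8); new modulus lcm = 168.
    Write x = 6 + 21·t and substitute into x ≡ 3 (mod 8): 21·t ≡ 3 − 6 = -3 (mod 8).
    Reduce coefficients mod 8: 5·t ≡ 5 (mod 8).
    The inverse of 5 mod 8 is 5 (since 5·5 = 25 = 3·8 + 1), so t ≡ 5·5 = 25 ≡ 1 (mod 8).
    Then x = 6 + 21·1 = 27, valid modulo lcm(21, 8) = 168: x ≡ 27 (mod 168).
  Combine with x ≡ 3 (mod 11); new modulus lcm = 1848.
    Write x = 27 + 168·t and substitute into x ≡ 3 (mod 11): 168·t ≡ 3 − 27 = -24 (mod 11).
    Reduce coefficients mod 11: 3·t ≡ 9 (mod 11).
    The inverse of 3 mod 11 is 4 (since 3·4 = 12 = 1·11 + 1), so t ≡ 4·9 = 36 ≡ 3 (mod 11).
    Then x = 27 + 168·3 = 531, valid modulo lcm(168, 11) = 1848: x ≡ 531 (mod 1848).
Verify against each original: 531 mod 3 = 0, 531 mod 7 = 6, 531 mod 8 = 3, 531 mod 11 = 3.

x ≡ 531 (mod 1848).


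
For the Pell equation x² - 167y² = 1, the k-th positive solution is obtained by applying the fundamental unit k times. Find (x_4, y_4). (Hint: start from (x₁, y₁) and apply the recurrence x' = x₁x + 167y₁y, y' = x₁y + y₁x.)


Step 1: Find the fundamental solution (x₁, y₁) of x² - 167y² = 1.
  Expand √167 as a continued fraction. a₀ = ⌊√167⌋ = 12; iterate m_{k+1} = d_k·a_k − m_k, d_{k+1} = (167 − m_{k+1}²)/d_k, a_{k+1} = ⌊(a₀ + m_{k+1})/d_{k+1}⌋ (starting m₀ = 0, d₀ = 1), with convergents p_k = a_k·p_{k-1} + p_{k-2}, q_k = a_k·q_{k-1} + q_{k-2} (p₋₁ = 1, q₋₁ = 0):
  k = 0: a₀ = 12; p₀/q₀ = 12/1; p₀² − 167·q₀² = 144 − 167 = -23.
  k = 1: m = 12, d = 23, a = ⌊(12 + 12)/23⌋ = 1; p/q = (1·12 + 1)/(1·1 + 0) = 13/1; p² − 167·q² = 169 − 167 = 2.
  k = 2: m = 11, d = 2, a = ⌊(12 + 11)/2⌋ = 11; p/q = (11·13 + 12)/(11·1 + 1) = 155/12; p² − 167·q² = 24025 − 24048 = -23.
  k = 3: m = 11, d = 23, a = ⌊(12 + 11)/23⌋ = 1; p/q = (1·155 + 13)/(1·12 + 1) = 168/13; p² − 167·q² = 28224 − 28223 = 1.
  The first convergent with p² − 167·q² = 1 gives the fundamental solution (x₁, y₁) = (168, 13).
Step 2: Apply the recurrence (x_{n+1}, y_{n+1}) = (x₁x_n + 167y₁y_n, x₁y_n + y₁x_n) repeatedly.
  From (x_1, y_1) = (168, 13): x_2 = 168·168 + 167·13·13 = 56447; y_2 = 168·13 + 13·168 = 4368.
  From (x_2, y_2) = (56447, 4368): x_3 = 168·56447 + 167·13·4368 = 18966024; y_3 = 168·4368 + 13·56447 = 1467635.
  From (x_3, y_3) = (18966024, 1467635): x_4 = 168·18966024 + 167·13·1467635 = 6372527617; y_4 = 168·1467635 + 13·18966024 = 493120992.
Step 3: Verify x_4² - 167·y_4² = 40609108229427698689 - 40609108229427698688 = 1 (should be 1). ✓

(x_1, y_1) = (168, 13); (x_4, y_4) = (6372527617, 493120992).


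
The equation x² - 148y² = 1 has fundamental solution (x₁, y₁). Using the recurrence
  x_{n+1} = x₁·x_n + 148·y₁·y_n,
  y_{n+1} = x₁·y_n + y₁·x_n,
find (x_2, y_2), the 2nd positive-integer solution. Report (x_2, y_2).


Step 1: Find the fundamental solution (x₁, y₁) of x² - 148y² = 1.
  Expand √148 as a continued fraction. a₀ = ⌊√148⌋ = 12; iterate m_{k+1} = d_k·a_k − m_k, d_{k+1} = (148 − m_{k+1}²)/d_k, a_{k+1} = ⌊(a₀ + m_{k+1})/d_{k+1}⌋ (starting m₀ = 0, d₀ = 1), with convergents p_k = a_k·p_{k-1} + p_{k-2}, q_k = a_k·q_{k-1} + q_{k-2} (p₋₁ = 1, q₋₁ = 0):
  k = 0: a₀ = 12; p₀/q₀ = 12/1; p₀² − 148·q₀² = 144 − 148 = -4.
  k = 1: m = 12, d = 4, a = ⌊(12 + 12)/4⌋ = 6; p/q = (6·12 + 1)/(6·1 + 0) = 73/6; p² − 148·q² = 5329 − 5328 = 1.
  The first convergent with p² − 148·q² = 1 gives the fundamental solution (x₁, y₁) = (73, 6).
Step 2: Apply the recurrence (x_{n+1}, y_{n+1}) = (x₁x_n + 148y₁y_n, x₁y_n + y₁x_n) repeatedly.
  From (x_1, y_1) = (73, 6): x_2 = 73·73 + 148·6·6 = 10657; y_2 = 73·6 + 6·73 = 876.
Step 3: Verify x_2² - 148·y_2² = 113571649 - 113571648 = 1 (should be 1). ✓

(x_1, y_1) = (73, 6); (x_2, y_2) = (10657, 876).


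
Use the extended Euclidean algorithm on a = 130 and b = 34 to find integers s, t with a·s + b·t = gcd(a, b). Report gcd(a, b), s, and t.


Euclidean algorithm on (130, 34) — divide until remainder is 0:
  130 = 3 · 34 + 28
  34 = 1 · 28 + 6
  28 = 4 · 6 + 4
  6 = 1 · 4 + 2
  4 = 2 · 2 + 0
gcd(130, 34) = 2.
Track Bezout coefficients alongside the remainders: start with r₀ = 130 = a·1 + b·0 (s = 1, t = 0) and r₁ = 34 = a·0 + b·1 (s = 0, t = 1); each new remainder r_{k+1} = r_{k-1} − q_k·r_k inherits s_{k+1} = s_{k-1} − q_k·s_k, t_{k+1} = t_{k-1} − q_k·t_k, so r_k = a·s_k + b·t_k at every step:
  q = 3: r = 28, s = 1 − 3·0 = 1, t = 0 − 3·1 = -3  (check: 130·1 + 34·(-3) = 28)
  q = 1: r = 6, s = 0 − 1·1 = -1, t = 1 − 1·(-3) = 4  (check: 130·(-1) + 34·4 = 6)
  q = 4: r = 4, s = 1 − 4·(-1) = 5, t = -3 − 4·4 = -19  (check: 130·5 + 34·(-19) = 4)
  q = 1: r = 2, s = -1 − 1·5 = -6, t = 4 − 1·(-19) = 23  (check: 130·(-6) + 34·23 = 2)
The row with r = 2 (the gcd) gives the Bezout coefficients s = -6, t = 23.
Result: 130 · (-6) + 34 · (23) = 2.

gcd(130, 34) = 2; s = -6, t = 23 (check: 130·(-6) + 34·23 = 2).


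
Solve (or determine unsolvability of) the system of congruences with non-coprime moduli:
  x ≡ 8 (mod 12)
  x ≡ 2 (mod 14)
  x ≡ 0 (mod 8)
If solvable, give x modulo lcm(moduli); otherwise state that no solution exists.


Moduli 12, 14, 8 are not pairwise coprime, so CRT works modulo lcm(m_i) when all pairwise compatibility conditions hold.
Pairwise compatibility: gcd(m_i, m_j) must divide a_i - a_j for every pair.
Merge one congruence at a time:
  Start: x ≡ 8 (mod 12).
  Combine with x ≡ 2 (mod 14): gcd(12, 14) = 2; 2 - 8 = -6, which IS divisible by 2, so compatible.
    Write x = 8 + 12·t and substitute into x ≡ 2 (mod 14): 12·t ≡ 2 − 8 = -6 (mod 14).
    Divide the congruence (and modulus) by g = 2: 6·t ≡ -3 (mod 7).
    Reduce coefficients mod 7: 6·t ≡ 4 (mod 7).
    The inverse of 6 mod 7 is 6 (since 6·6 = 36 = 5·7 + 1), so t ≡ 6·4 = 24 ≡ 3 (mod 7).
    Then x = 8 + 12·3 = 44, valid modulo lcm(12, 14) = 84: x ≡ 44 (mod 84).
  Combine with x ≡ 0 (mod 8): gcd(84, 8) = 4; 0 - 44 = -44, which IS divisible by 4, so compatible.
    Write x = 44 + 84·t and substitute into x ≡ 0 (mod 8): 84·t ≡ 0 − 44 = -44 (mod 8).
    Divide the congruence (and modulus) by g = 4: 21·t ≡ -11 (mod 2).
    Reduce coefficients mod 2: 1·t ≡ 1 (mod 2).
    So t ≡ 1 (mod 2).
    Then x = 44 + 84·1 = 128, valid modulo lcm(84, 8) = 168: x ≡ 128 (mod 168).
Verify: 128 mod 12 = 8, 128 mod 14 = 2, 128 mod 8 = 0.

x ≡ 128 (mod 168).


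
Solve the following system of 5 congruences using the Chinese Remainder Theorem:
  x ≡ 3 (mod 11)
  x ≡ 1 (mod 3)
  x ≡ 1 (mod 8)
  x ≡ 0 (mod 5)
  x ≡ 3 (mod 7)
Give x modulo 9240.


Product of moduli M = 11 · 3 · 8 · 5 · 7 = 9240.
Merge one congruence at a time:
  Start: x ≡ 3 (mod 11).
  Combine with x ≡ 1 (mod 3); new modulus lcm = 33.
    Write x = 3 + 11·t and substitute into x ≡ 1 (mod 3): 11·t ≡ 1 − 3 = -2 (mod 3).
    Reduce coefficients mod 3: 2·t ≡ 1 (mod 3).
    The inverse of 2 mod 3 is 2 (since 2·2 = 4 = 1·3 + 1), so t ≡ 2·1 = 2 ≡ 2 (mod 3).
    Then x = 3 + 11·2 = 25, valid modulo lcm(11, 3) = 33: x ≡ 25 (mod 33).
  Combine with x ≡ 1 (mod 8); new modulus lcm = 264.
    Write x = 25 + 33·t and substitute into x ≡ 1 (mod 8): 33·t ≡ 1 − 25 = -24 (mod 8).
    Reduce coefficients mod 8: 1·t ≡ 0 (mod 8).
    So t ≡ 0 (mod 8).
    Then x = 25 + 33·0 = 25, valid modulo lcm(33, 8) = 264: x ≡ 25 (mod 264).
  Combine with x ≡ 0 (mod 5); new modulus lcm = 1320.
    Write x = 25 + 264·t and substitute into x ≡ 0 (mod 5): 264·t ≡ 0 − 25 = -25 (mod 5).
    Reduce coefficients mod 5: 4·t ≡ 0 (mod 5).
    The inverse of 4 mod 5 is 4 (since 4·4 = 16 = 3·5 + 1), so t ≡ 4·0 = 0 ≡ 0 (mod 5).
    Then x = 25 + 264·0 = 25, valid modulo lcm(264, 5) = 1320: x ≡ 25 (mod 1320).
  Combine with x ≡ 3 (mod 7); new modulus lcm = 9240.
    Write x = 25 + 1320·t and substitute into x ≡ 3 (mod 7): 1320·t ≡ 3 − 25 = -22 (mod 7).
    Reduce coefficients mod 7: 4·t ≡ 6 (mod 7).
    The inverse of 4 mod 7 is 2 (since 4·2 = 8 = 1·7 + 1), so t ≡ 2·6 = 12 ≡ 5 (mod 7).
    Then x = 25 + 1320·5 = 6625, valid modulo lcm(1320, 7) = 9240: x ≡ 6625 (mod 9240).
Verify against each original: 6625 mod 11 = 3, 6625 mod 3 = 1, 6625 mod 8 = 1, 6625 mod 5 = 0, 6625 mod 7 = 3.

x ≡ 6625 (mod 9240).


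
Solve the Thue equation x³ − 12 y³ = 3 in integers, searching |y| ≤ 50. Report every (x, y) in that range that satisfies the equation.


The equation is x³ - 12y³ = 3. For fixed y, x³ = 12·y³ + 3, so a solution requires the RHS to be a perfect cube.
Strategy: iterate y from -50 to 50, compute RHS = 12·y³ + 3, and check whether it is a (positive or negative) perfect cube.
Check small values of y:
  y = 0: RHS = 3 is not a perfect cube.
  y = 1: RHS = 15 is not a perfect cube.
  y = -1: RHS = -9 is not a perfect cube.
  y = 2: RHS = 99 is not a perfect cube.
  y = -2: RHS = -93 is not a perfect cube.
  y = 3: RHS = 327 is not a perfect cube.
  y = -3: RHS = -321 is not a perfect cube.
Continuing the search up to |y| = 50 finds no solutions either.
No (x, y) in the scanned range satisfies the equation.

No integer solutions with |y| ≤ 50.


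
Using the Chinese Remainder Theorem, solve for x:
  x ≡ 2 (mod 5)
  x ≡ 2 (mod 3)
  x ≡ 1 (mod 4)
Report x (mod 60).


Moduli 5, 3, 4 are pairwise coprime; by CRT there is a unique solution modulo M = 5 · 3 · 4 = 60.
Solve pairwise, accumulating the modulus:
  Start with x ≡ 2 (mod 5).
  Combine with x ≡ 2 (mod 3): since gcd(5, 3) = 1, we get a unique residue mod 15.
    Write x = 2 + 5·t and substitute into x ≡ 2 (mod 3): 5·t ≡ 2 − 2 = 0 (mod 3).
    Reduce coefficients mod 3: 2·t ≡ 0 (mod 3).
    The inverse of 2 mod 3 is 2 (since 2·2 = 4 = 1·3 + 1), so t ≡ 2·0 = 0 ≡ 0 (mod 3).
    Then x = 2 + 5·0 = 2, valid modulo lcm(5, 3) = 15: x ≡ 2 (mod 15).
  Combine with x ≡ 1 (mod 4): since gcd(15, 4) = 1, we get a unique residue mod 60.
    Write x = 2 + 15·t and substitute into x ≡ 1 (mod 4): 15·t ≡ 1 − 2 = -1 (mod 4).
    Reduce coefficients mod 4: 3·t ≡ 3 (mod 4).
    The inverse of 3 mod 4 is 3 (since 3·3 = 9 = 2·4 + 1), so t ≡ 3·3 = 9 ≡ 1 (mod 4).
    Then x = 2 + 15·1 = 17, valid modulo lcm(15, 4) = 60: x ≡ 17 (mod 60).
Verify: 17 mod 5 = 2 ✓, 17 mod 3 = 2 ✓, 17 mod 4 = 1 ✓.

x ≡ 17 (mod 60).


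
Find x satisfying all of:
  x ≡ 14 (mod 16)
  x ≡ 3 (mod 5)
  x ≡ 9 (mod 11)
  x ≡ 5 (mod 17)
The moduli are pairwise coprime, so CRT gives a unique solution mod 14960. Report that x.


Product of moduli M = 16 · 5 · 11 · 17 = 14960.
Merge one congruence at a time:
  Start: x ≡ 14 (mod 16).
  Combine with x ≡ 3 (mod 5); new modulus lcm = 80.
    Write x = 14 + 16·t and substitute into x ≡ 3 (mod 5): 16·t ≡ 3 − 14 = -11 (mod 5).
    Reduce coefficients mod 5: 1·t ≡ 4 (mod 5).
    So t ≡ 4 (mod 5).
    Then x = 14 + 16·4 = 78, valid modulo lcm(16, 5) = 80: x ≡ 78 (mod 80).
  Combine with x ≡ 9 (mod 11); new modulus lcm = 880.
    Write x = 78 + 80·t and substitute into x ≡ 9 (mod 11): 80·t ≡ 9 − 78 = -69 (mod 11).
    Reduce coefficients mod 11: 3·t ≡ 8 (mod 11).
    The inverse of 3 mod 11 is 4 (since 3·4 = 12 = 1·11 + 1), so t ≡ 4·8 = 32 ≡ 10 (mod 11).
    Then x = 78 + 80·10 = 878, valid modulo lcm(80, 11) = 880: x ≡ 878 (mod 880).
  Combine with x ≡ 5 (mod 17); new modulus lcm = 14960.
    Write x = 878 + 880·t and substitute into x ≡ 5 (mod 17): 880·t ≡ 5 − 878 = -873 (mod 17).
    Reduce coefficients mod 17: 13·t ≡ 11 (mod 17).
    The inverse of 13 mod 17 is 4 (since 13·4 = 52 = 3·17 + 1), so t ≡ 4·11 = 44 ≡ 10 (mod 17).
    Then x = 878 + 880·10 = 9678, valid modulo lcm(880, 17) = 14960: x ≡ 9678 (mod 14960).
Verify against each original: 9678 mod 16 = 14, 9678 mod 5 = 3, 9678 mod 11 = 9, 9678 mod 17 = 5.

x ≡ 9678 (mod 14960).


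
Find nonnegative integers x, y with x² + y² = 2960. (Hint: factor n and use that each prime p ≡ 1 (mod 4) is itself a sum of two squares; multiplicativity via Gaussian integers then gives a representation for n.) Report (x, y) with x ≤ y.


Step 1: Factor n = 2960 = 2^4 · 5 · 37.
Step 2: Check the mod-4 condition on each prime factor: 2 = 2 (special); 5 ≡ 1 (mod 4), exponent 1; 37 ≡ 1 (mod 4), exponent 1.
All primes ≡ 3 (mod 4) appear to even exponent (or don't appear), so by the two-squares theorem n IS expressible as a sum of two squares.
Step 3: Build a representation. Group n = k² · m with k = 4 and m = 5 · 37 = 185 (a product of primes ≡ 1 (mod 4)); a representation of m scales to one of n via (k·x)² + (k·y)² = k²(x² + y²). Each prime p ≡ 1 (mod 4) is itself a sum of two squares; find a² by testing p − a² for a perfect square:
  5: 5 − 1² = 4 = 2² ⇒ 5 = 1² + 2².
  37: 37 − 1² = 36 = 6² ⇒ 37 = 1² + 6².
  Combine using the Brahmagupta–Fibonacci identity (a² + b²)(c² + d²) = (ac − bd)² + (ad + bc)² = (ac + bd)² + (ad − bc)²:
  5 · 37 = 185: from (1² + 2²)(1² + 6²), take (1·1 − 2·6, 1·6 + 2·1) = (1 − 12, 6 + 2) = (-11, 8); dropping signs (only squares matter) gives (11, 8); check 11² + 8² = 121 + 64 = 185 ✓.
  Scale by k = 4: (4·11, 4·8) = (44, 32).
Step 4: Order so x ≤ y and verify: 32² + 44² = 1024 + 1936 = 2960 = n. ✓

n = 2960 = 32² + 44² (one valid representation with x ≤ y).


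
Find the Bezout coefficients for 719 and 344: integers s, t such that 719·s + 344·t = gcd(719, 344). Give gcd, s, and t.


Euclidean algorithm on (719, 344) — divide until remainder is 0:
  719 = 2 · 344 + 31
  344 = 11 · 31 + 3
  31 = 10 · 3 + 1
  3 = 3 · 1 + 0
gcd(719, 344) = 1.
Track Bezout coefficients alongside the remainders: start with r₀ = 719 = a·1 + b·0 (s = 1, t = 0) and r₁ = 344 = a·0 + b·1 (s = 0, t = 1); each new remainder r_{k+1} = r_{k-1} − q_k·r_k inherits s_{k+1} = s_{k-1} − q_k·s_k, t_{k+1} = t_{k-1} − q_k·t_k, so r_k = a·s_k + b·t_k at every step:
  q = 2: r = 31, s = 1 − 2·0 = 1, t = 0 − 2·1 = -2  (check: 719·1 + 344·(-2) = 31)
  q = 11: r = 3, s = 0 − 11·1 = -11, t = 1 − 11·(-2) = 23  (check: 719·(-11) + 344·23 = 3)
  q = 10: r = 1, s = 1 − 10·(-11) = 111, t = -2 − 10·23 = -232  (check: 719·111 + 344·(-232) = 1)
The row with r = 1 (the gcd) gives the Bezout coefficients s = 111, t = -232.
Result: 719 · (111) + 344 · (-232) = 1.

gcd(719, 344) = 1; s = 111, t = -232 (check: 719·111 + 344·(-232) = 1).
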